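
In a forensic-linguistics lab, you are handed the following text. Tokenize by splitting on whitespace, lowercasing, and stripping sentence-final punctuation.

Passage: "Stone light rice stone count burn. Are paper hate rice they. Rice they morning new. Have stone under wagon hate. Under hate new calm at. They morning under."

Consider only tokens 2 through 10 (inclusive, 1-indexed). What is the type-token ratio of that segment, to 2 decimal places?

Segment tokens 2–10: light, rice, stone, count, burn, are, paper, hate, rice
Segment N = 9, segment V = 8.
TTR = 8 / 9 = 0.89

0.89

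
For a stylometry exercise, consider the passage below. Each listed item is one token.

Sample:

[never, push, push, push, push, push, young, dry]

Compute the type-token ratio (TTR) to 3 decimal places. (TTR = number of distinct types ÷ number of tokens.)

N = 8 tokens, V = 4 types.
TTR = V / N = 4 / 8 = 0.500

0.500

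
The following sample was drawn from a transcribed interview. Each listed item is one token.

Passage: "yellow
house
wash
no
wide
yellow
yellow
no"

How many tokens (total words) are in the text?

Tokens: yellow, house, wash, no, wide, yellow, yellow, no
N = 8

8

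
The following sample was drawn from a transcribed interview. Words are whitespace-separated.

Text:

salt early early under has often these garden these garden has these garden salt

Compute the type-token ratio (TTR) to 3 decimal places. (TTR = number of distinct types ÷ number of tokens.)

0.500

N = 14 tokens, V = 7 types.
TTR = V / N = 7 / 14 = 0.500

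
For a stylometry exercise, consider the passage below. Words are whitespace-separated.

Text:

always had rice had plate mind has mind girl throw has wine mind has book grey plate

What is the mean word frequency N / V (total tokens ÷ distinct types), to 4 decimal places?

N = 17 tokens, V = 11 types.
Mean frequency = N / V = 17 / 11 = 1.5455

1.5455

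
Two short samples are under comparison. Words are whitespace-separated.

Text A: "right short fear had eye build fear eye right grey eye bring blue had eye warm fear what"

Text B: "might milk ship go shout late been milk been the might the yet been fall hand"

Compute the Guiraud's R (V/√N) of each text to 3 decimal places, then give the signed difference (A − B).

A: V=11, N=18, R=2.593
B: V=11, N=16, R=2.750
Difference = 2.593 − 2.750 = -0.157

-0.157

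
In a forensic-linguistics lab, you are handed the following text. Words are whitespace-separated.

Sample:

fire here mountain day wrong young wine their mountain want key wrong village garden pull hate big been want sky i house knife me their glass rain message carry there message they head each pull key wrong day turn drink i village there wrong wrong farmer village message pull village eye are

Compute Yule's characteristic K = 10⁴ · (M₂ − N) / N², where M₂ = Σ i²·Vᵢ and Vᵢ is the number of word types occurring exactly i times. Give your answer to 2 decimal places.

214.50

Frequencies: wrong:5, village:4, pull:3, message:3, mountain:2, day:2, their:2, want:2, key:2, i:2, there:2, fire:1, here:1, young:1, wine:1, garden:1, hate:1, big:1, been:1, sky:1, … (14 more, each freq 1)
N = 52. Frequency spectrum: V_1=23, V_2=7, V_3=2, V_4=1, V_5=1
M₂ = 1²·23 + 2²·7 + 3²·2 + 4²·1 + 5²·1 = 110
K = 10000 × (110 − 52) / 52² = 214.50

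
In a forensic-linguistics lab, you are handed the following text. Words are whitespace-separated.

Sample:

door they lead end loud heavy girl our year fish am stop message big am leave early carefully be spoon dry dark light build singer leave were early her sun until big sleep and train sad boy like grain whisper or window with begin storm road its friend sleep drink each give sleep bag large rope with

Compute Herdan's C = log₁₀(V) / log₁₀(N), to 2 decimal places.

0.97

N = 57, V = 50.
log₁₀(V) = 1.698970, log₁₀(N) = 1.755875
C = 1.698970 / 1.755875 = 0.97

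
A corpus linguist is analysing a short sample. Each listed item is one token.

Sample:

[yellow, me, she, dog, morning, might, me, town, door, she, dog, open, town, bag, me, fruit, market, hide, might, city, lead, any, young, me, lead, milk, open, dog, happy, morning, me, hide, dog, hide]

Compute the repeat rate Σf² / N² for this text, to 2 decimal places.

Frequencies: me:5, dog:4, hide:3, she:2, morning:2, might:2, town:2, open:2, lead:2, yellow:1, door:1, bag:1, fruit:1, market:1, city:1, any:1, young:1, milk:1, happy:1
Σf² = 84; N² = 1156
Repeat rate = 84 / 1156 = 0.07

0.07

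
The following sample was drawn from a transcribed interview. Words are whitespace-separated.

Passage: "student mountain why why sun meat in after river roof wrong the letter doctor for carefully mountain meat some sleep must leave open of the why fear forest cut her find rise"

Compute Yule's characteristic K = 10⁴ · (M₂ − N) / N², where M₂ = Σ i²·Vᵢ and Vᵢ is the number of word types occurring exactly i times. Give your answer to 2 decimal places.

117.19

Frequencies: why:3, mountain:2, meat:2, the:2, student:1, sun:1, in:1, after:1, river:1, roof:1, wrong:1, letter:1, doctor:1, for:1, carefully:1, some:1, sleep:1, must:1, leave:1, open:1, … (7 more, each freq 1)
N = 32. Frequency spectrum: V_1=23, V_2=3, V_3=1
M₂ = 1²·23 + 2²·3 + 3²·1 = 44
K = 10000 × (44 − 32) / 32² = 117.19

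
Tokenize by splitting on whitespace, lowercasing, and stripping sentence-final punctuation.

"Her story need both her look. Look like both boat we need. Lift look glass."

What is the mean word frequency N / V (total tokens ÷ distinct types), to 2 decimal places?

N = 15 tokens, V = 10 types.
Mean frequency = N / V = 15 / 10 = 1.50

1.50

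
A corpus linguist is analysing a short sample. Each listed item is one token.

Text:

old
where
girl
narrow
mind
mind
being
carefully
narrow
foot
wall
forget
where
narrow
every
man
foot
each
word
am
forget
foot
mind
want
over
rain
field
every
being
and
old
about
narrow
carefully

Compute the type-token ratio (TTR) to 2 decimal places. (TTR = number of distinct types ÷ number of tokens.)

N = 34 tokens, V = 21 types.
TTR = V / N = 21 / 34 = 0.62

0.62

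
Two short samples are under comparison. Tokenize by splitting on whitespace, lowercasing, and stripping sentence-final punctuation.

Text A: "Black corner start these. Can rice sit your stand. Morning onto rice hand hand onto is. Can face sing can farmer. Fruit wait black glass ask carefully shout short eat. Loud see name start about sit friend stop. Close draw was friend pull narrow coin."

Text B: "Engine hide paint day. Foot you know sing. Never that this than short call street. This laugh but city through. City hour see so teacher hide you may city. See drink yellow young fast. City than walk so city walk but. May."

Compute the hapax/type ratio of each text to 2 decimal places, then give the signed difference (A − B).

A: hapax=28, V=36, ratio=0.78
B: hapax=19, V=29, ratio=0.66
Difference = 0.78 − 0.66 = 0.12

0.12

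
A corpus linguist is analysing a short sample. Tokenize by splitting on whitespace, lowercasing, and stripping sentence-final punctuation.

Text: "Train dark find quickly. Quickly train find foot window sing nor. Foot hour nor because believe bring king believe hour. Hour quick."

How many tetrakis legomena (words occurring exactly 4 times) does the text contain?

0

Frequencies: hour:3, train:2, find:2, quickly:2, foot:2, nor:2, believe:2, dark:1, window:1, sing:1, because:1, bring:1, king:1, quick:1
Words with frequency 4: (none)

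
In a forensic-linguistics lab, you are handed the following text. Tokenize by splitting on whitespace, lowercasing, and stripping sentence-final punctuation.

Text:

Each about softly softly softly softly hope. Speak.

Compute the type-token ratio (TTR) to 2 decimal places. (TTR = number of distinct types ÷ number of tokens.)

N = 8 tokens, V = 5 types.
TTR = V / N = 5 / 8 = 0.63

0.63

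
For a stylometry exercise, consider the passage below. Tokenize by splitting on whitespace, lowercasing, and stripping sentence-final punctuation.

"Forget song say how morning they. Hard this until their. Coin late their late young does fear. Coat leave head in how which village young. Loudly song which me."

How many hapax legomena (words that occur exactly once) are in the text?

17

Frequencies: song:2, how:2, their:2, late:2, young:2, which:2, forget:1, say:1, morning:1, they:1, hard:1, this:1, until:1, coin:1, does:1, fear:1, coat:1, leave:1, head:1, in:1, … (3 more, each freq 1)
Hapax (freq=1): coat, coin, does, fear, forget, hard, head, in, leave, loudly, me, morning, say, they, this, until, village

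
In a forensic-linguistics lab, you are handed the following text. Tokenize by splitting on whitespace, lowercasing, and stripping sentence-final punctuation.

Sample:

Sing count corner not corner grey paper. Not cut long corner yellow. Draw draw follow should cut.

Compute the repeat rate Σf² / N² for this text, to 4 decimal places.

0.1003

Frequencies: corner:3, not:2, cut:2, draw:2, sing:1, count:1, grey:1, paper:1, long:1, yellow:1, follow:1, should:1
Σf² = 29; N² = 289
Repeat rate = 29 / 289 = 0.1003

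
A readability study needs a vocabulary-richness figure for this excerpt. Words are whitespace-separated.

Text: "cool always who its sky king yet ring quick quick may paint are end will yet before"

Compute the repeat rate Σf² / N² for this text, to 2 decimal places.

Frequencies: yet:2, quick:2, cool:1, always:1, who:1, its:1, sky:1, king:1, ring:1, may:1, paint:1, are:1, end:1, will:1, before:1
Σf² = 21; N² = 289
Repeat rate = 21 / 289 = 0.07

0.07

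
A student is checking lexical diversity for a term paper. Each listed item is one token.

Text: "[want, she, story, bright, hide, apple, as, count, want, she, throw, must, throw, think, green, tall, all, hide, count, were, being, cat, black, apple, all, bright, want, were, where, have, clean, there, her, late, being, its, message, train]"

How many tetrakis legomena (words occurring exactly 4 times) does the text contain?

0

Frequencies: want:3, she:2, bright:2, hide:2, apple:2, count:2, throw:2, all:2, were:2, being:2, story:1, as:1, must:1, think:1, green:1, tall:1, cat:1, black:1, where:1, have:1, … (7 more, each freq 1)
Words with frequency 4: (none)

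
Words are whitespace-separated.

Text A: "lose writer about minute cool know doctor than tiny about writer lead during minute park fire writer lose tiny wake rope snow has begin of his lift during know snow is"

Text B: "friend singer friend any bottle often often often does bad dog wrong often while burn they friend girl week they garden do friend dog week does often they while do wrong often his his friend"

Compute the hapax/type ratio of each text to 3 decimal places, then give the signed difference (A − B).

0.224

A: hapax=14, V=22, ratio=0.636
B: hapax=7, V=17, ratio=0.412
Difference = 0.636 − 0.412 = 0.224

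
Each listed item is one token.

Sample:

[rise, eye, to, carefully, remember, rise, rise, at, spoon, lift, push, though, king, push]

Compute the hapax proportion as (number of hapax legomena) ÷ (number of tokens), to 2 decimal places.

Frequencies: rise:3, push:2, eye:1, to:1, carefully:1, remember:1, at:1, spoon:1, lift:1, though:1, king:1
Hapax count = 9; token count = 14.
Ratio = 9 / 14 = 0.64

0.64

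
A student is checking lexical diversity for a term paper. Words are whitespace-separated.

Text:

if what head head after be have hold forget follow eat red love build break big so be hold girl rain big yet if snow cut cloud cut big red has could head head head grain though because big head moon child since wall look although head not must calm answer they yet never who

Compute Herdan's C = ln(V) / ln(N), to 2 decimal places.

N = 55, V = 40.
ln(V) = 3.688879, ln(N) = 4.007333
C = 3.688879 / 4.007333 = 0.92

0.92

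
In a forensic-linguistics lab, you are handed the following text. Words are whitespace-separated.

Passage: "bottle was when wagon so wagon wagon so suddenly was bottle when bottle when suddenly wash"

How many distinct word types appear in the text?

7

Distinct types: {bottle, so, suddenly, wagon, was, wash, when}
V = 7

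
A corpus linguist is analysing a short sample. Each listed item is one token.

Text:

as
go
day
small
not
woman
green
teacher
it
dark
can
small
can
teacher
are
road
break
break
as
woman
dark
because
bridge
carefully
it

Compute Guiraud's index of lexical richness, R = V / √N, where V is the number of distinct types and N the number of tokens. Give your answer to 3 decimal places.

N = 25, V = 17.
√N = 5.000000
R = 17 / 5.000000 = 3.400

3.400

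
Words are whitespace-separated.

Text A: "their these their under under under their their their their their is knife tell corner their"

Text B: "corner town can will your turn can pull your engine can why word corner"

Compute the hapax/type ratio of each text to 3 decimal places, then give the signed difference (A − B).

A: hapax=5, V=7, ratio=0.714
B: hapax=7, V=10, ratio=0.700
Difference = 0.714 − 0.700 = 0.014

0.014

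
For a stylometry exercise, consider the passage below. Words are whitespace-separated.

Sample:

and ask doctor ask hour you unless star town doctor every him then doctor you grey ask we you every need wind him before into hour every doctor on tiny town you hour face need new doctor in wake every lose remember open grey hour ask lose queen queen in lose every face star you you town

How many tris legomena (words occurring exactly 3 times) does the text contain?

Frequencies: you:6, doctor:5, every:5, ask:4, hour:4, town:3, lose:3, star:2, him:2, grey:2, need:2, face:2, in:2, queen:2, and:1, unless:1, then:1, we:1, wind:1, before:1, … (7 more, each freq 1)
Words with frequency 3: lose, town

2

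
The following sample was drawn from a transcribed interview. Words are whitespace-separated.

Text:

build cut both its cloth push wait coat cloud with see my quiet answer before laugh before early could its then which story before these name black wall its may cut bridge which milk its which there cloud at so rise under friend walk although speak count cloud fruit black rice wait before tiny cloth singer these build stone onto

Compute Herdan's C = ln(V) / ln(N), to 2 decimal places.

N = 60, V = 44.
ln(V) = 3.784190, ln(N) = 4.094345
C = 3.784190 / 4.094345 = 0.92

0.92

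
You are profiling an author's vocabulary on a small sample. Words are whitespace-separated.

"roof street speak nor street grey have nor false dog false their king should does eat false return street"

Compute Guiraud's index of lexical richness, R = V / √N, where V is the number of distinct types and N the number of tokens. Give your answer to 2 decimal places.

3.21

N = 19, V = 14.
√N = 4.358899
R = 14 / 4.358899 = 3.21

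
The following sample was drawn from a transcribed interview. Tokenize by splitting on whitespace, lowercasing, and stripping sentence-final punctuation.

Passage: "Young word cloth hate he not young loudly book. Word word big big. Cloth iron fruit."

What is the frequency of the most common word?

3

Frequencies: word:3, young:2, cloth:2, big:2, hate:1, he:1, not:1, loudly:1, book:1, iron:1, fruit:1
Most common: 'word' with frequency 3.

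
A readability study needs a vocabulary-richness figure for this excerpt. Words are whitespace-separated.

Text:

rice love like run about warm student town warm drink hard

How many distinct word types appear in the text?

10

Distinct types: {about, drink, hard, like, love, rice, run, student, town, warm}
V = 10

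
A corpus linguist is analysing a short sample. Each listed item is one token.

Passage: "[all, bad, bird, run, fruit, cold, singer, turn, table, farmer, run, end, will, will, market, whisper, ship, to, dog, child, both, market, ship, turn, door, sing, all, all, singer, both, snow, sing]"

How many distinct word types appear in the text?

Distinct types: {all, bad, bird, both, child, cold, dog, door, end, farmer, fruit, market, run, ship, sing, singer, snow, table, to, turn, whisper, will}
V = 22

22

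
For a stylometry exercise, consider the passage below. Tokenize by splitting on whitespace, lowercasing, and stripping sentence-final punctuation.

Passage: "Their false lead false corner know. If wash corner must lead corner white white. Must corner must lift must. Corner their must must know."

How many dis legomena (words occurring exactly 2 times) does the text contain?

Frequencies: must:6, corner:5, their:2, false:2, lead:2, know:2, white:2, if:1, wash:1, lift:1
Words with frequency 2: false, know, lead, their, white

5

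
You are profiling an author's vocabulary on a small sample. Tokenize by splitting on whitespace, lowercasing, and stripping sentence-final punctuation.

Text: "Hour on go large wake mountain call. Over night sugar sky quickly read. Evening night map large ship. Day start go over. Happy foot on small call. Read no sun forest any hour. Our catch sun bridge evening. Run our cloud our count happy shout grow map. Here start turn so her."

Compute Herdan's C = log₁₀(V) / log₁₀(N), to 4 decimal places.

0.9139

N = 52, V = 37.
log₁₀(V) = 1.568202, log₁₀(N) = 1.716003
C = 1.568202 / 1.716003 = 0.9139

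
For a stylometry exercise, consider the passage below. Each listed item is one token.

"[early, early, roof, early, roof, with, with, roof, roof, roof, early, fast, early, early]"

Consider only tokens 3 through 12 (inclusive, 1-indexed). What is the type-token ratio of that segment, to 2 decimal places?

0.40

Segment tokens 3–12: roof, early, roof, with, with, roof, roof, roof, early, fast
Segment N = 10, segment V = 4.
TTR = 4 / 10 = 0.40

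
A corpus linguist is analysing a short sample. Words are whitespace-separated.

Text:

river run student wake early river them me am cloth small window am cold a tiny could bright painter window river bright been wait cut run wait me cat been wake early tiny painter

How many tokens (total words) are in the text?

Tokens: river, run, student, wake, early, river, them, me, am, cloth, small, window, am, cold, a, tiny, could, bright, painter, window, river, bright, been, wait, cut, run, wait, me, cat, been, wake, early, tiny, painter
N = 34

34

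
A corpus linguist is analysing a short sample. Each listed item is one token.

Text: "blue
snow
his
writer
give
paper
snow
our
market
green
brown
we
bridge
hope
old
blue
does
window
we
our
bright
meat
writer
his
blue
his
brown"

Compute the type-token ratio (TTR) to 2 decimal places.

N = 27 tokens, V = 18 types.
TTR = V / N = 18 / 27 = 0.67

0.67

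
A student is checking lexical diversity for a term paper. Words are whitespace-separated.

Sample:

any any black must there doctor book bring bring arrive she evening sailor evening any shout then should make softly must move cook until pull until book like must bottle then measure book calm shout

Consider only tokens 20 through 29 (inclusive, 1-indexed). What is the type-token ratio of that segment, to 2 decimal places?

0.80

Segment tokens 20–29: softly, must, move, cook, until, pull, until, book, like, must
Segment N = 10, segment V = 8.
TTR = 8 / 10 = 0.80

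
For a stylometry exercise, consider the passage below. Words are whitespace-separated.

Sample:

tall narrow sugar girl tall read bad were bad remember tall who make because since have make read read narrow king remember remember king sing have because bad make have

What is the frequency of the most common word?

3

Frequencies: tall:3, read:3, bad:3, remember:3, make:3, have:3, narrow:2, because:2, king:2, sugar:1, girl:1, were:1, who:1, since:1, sing:1
Most common: 'tall' with frequency 3.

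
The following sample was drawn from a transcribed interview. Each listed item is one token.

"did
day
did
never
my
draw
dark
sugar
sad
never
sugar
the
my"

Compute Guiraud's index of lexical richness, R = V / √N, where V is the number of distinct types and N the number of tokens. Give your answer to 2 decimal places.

N = 13, V = 9.
√N = 3.605551
R = 9 / 3.605551 = 2.50

2.50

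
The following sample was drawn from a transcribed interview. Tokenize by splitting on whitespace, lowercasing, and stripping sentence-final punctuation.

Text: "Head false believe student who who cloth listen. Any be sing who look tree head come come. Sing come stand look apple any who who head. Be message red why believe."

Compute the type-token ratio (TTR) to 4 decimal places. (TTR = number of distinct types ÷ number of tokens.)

0.5806

N = 31 tokens, V = 18 types.
TTR = V / N = 18 / 31 = 0.5806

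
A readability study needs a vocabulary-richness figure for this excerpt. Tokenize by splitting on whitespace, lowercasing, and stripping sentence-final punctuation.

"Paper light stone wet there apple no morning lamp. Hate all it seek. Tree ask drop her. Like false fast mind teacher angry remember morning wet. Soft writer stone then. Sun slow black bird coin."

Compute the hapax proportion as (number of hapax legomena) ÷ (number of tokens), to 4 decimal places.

Frequencies: stone:2, wet:2, morning:2, paper:1, light:1, there:1, apple:1, no:1, lamp:1, hate:1, all:1, it:1, seek:1, tree:1, ask:1, drop:1, her:1, like:1, false:1, fast:1, … (12 more, each freq 1)
Hapax count = 29; token count = 35.
Ratio = 29 / 35 = 0.8286

0.8286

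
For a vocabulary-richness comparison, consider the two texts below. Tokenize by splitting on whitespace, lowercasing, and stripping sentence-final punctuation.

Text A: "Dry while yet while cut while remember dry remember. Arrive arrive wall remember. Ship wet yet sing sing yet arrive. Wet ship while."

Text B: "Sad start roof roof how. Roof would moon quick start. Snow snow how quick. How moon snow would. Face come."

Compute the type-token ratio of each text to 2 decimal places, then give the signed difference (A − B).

-0.07

TTR(A) = 10/23 = 0.43
TTR(B) = 10/20 = 0.50
Difference = 0.43 − 0.50 = -0.07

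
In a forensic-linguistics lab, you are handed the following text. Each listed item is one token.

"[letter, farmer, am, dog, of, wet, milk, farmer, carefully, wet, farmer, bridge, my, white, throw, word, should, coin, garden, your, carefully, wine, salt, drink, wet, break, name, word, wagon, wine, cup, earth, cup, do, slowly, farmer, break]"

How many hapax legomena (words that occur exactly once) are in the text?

Frequencies: farmer:4, wet:3, carefully:2, word:2, wine:2, break:2, cup:2, letter:1, am:1, dog:1, of:1, milk:1, bridge:1, my:1, white:1, throw:1, should:1, coin:1, garden:1, your:1, … (7 more, each freq 1)
Hapax (freq=1): am, bridge, coin, do, dog, drink, earth, garden, letter, milk, my, name, of, salt, should, slowly, throw, wagon, white, your

20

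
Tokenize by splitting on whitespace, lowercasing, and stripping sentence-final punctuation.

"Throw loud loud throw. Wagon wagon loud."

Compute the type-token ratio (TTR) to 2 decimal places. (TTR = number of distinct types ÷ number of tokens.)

N = 7 tokens, V = 3 types.
TTR = V / N = 3 / 7 = 0.43

0.43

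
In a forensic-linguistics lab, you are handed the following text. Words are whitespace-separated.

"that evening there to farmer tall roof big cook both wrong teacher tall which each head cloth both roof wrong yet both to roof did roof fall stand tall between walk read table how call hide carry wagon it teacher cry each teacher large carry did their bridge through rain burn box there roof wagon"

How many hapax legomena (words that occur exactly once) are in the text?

27

Frequencies: roof:5, tall:3, both:3, teacher:3, there:2, to:2, wrong:2, each:2, did:2, carry:2, wagon:2, that:1, evening:1, farmer:1, big:1, cook:1, which:1, head:1, cloth:1, yet:1, … (18 more, each freq 1)
Hapax (freq=1): between, big, box, bridge, burn, call, cloth, cook, cry, evening, fall, farmer, head, hide, how, it, large, rain, read, stand, table, that, their, through, walk, which, yet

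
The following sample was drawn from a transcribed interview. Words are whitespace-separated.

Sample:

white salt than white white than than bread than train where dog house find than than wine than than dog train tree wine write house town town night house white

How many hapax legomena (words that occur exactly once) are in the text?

7

Frequencies: than:8, white:4, house:3, train:2, dog:2, wine:2, town:2, salt:1, bread:1, where:1, find:1, tree:1, write:1, night:1
Hapax (freq=1): bread, find, night, salt, tree, where, write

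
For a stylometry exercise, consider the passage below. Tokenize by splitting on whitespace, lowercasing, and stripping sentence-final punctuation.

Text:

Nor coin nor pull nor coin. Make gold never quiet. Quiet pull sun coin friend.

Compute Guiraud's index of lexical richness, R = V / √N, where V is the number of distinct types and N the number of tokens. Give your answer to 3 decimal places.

N = 15, V = 9.
√N = 3.872983
R = 9 / 3.872983 = 2.324

2.324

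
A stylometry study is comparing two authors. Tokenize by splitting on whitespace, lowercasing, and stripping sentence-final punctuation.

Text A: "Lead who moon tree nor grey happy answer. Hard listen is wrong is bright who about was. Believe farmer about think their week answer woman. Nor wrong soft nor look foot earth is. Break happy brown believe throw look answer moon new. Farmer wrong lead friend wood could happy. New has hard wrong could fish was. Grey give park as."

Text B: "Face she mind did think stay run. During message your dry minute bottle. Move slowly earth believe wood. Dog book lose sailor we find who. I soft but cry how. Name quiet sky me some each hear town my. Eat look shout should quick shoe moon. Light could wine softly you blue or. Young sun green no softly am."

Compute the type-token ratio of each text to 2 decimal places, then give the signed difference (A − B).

-0.36

TTR(A) = 37/60 = 0.62
TTR(B) = 58/59 = 0.98
Difference = 0.62 − 0.98 = -0.36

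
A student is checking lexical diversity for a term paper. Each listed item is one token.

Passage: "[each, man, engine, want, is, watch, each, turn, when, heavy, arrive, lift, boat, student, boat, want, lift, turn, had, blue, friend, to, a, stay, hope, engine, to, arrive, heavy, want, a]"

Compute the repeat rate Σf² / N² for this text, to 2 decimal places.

Frequencies: want:3, each:2, engine:2, turn:2, heavy:2, arrive:2, lift:2, boat:2, to:2, a:2, man:1, is:1, watch:1, when:1, student:1, had:1, blue:1, friend:1, stay:1, hope:1
Σf² = 55; N² = 961
Repeat rate = 55 / 961 = 0.06

0.06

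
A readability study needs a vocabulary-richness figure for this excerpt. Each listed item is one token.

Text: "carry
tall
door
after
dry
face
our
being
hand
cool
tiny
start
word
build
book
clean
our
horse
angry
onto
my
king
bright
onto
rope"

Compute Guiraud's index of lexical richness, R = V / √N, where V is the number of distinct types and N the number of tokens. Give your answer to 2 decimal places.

4.60

N = 25, V = 23.
√N = 5.000000
R = 23 / 5.000000 = 4.60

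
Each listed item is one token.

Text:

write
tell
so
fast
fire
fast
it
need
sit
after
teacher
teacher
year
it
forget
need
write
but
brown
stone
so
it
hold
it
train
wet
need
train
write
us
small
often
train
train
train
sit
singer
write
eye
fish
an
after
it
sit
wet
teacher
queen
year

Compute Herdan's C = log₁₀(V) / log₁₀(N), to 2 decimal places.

0.84

N = 48, V = 26.
log₁₀(V) = 1.414973, log₁₀(N) = 1.681241
C = 1.414973 / 1.681241 = 0.84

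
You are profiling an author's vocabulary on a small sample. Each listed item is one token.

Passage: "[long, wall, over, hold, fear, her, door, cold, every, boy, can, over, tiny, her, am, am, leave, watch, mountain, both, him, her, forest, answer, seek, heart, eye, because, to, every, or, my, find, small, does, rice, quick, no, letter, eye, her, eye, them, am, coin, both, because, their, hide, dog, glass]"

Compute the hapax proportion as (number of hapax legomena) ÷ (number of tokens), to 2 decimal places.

0.65

Frequencies: her:4, am:3, eye:3, over:2, every:2, both:2, because:2, long:1, wall:1, hold:1, fear:1, door:1, cold:1, boy:1, can:1, tiny:1, leave:1, watch:1, mountain:1, him:1, … (20 more, each freq 1)
Hapax count = 33; token count = 51.
Ratio = 33 / 51 = 0.65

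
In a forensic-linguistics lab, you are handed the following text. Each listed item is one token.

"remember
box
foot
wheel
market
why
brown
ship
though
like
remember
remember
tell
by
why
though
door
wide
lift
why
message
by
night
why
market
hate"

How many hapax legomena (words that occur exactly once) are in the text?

13

Frequencies: why:4, remember:3, market:2, though:2, by:2, box:1, foot:1, wheel:1, brown:1, ship:1, like:1, tell:1, door:1, wide:1, lift:1, message:1, night:1, hate:1
Hapax (freq=1): box, brown, door, foot, hate, lift, like, message, night, ship, tell, wheel, wide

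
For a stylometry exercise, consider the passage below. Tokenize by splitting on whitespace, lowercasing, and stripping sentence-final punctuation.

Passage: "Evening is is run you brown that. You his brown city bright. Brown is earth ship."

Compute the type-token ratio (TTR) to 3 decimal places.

N = 16 tokens, V = 11 types.
TTR = V / N = 11 / 16 = 0.688

0.688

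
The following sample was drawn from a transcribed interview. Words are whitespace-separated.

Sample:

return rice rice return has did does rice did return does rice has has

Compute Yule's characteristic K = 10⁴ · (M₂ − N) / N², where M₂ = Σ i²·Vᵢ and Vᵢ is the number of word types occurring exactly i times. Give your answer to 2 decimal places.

1428.57

Frequencies: rice:4, return:3, has:3, did:2, does:2
N = 14. Frequency spectrum: V_2=2, V_3=2, V_4=1
M₂ = 2²·2 + 3²·2 + 4²·1 = 42
K = 10000 × (42 − 14) / 14² = 1428.57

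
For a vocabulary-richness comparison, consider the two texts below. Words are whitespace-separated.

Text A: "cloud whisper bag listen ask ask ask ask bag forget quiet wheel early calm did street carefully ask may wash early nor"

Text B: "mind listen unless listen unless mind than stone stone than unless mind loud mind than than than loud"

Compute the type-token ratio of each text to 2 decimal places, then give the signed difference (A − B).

TTR(A) = 16/22 = 0.73
TTR(B) = 6/18 = 0.33
Difference = 0.73 − 0.33 = 0.40

0.40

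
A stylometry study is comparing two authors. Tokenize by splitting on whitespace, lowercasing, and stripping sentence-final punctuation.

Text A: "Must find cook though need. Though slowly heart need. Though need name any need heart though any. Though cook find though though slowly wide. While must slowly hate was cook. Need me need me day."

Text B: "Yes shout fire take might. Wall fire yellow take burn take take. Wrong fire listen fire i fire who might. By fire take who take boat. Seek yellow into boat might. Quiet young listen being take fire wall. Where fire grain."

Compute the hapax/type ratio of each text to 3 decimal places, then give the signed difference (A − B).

-0.219

A: hapax=6, V=15, ratio=0.400
B: hapax=13, V=21, ratio=0.619
Difference = 0.400 − 0.619 = -0.219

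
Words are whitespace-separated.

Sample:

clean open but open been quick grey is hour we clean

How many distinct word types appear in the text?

Distinct types: {been, but, clean, grey, hour, is, open, quick, we}
V = 9

9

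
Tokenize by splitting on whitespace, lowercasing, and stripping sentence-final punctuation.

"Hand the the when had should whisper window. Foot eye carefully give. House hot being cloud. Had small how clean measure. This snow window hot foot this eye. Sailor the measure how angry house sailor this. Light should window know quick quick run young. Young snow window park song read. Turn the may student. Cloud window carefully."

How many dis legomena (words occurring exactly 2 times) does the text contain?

Frequencies: window:5, the:4, this:3, had:2, should:2, foot:2, eye:2, carefully:2, house:2, hot:2, cloud:2, how:2, measure:2, snow:2, sailor:2, quick:2, young:2, hand:1, when:1, whisper:1, … (14 more, each freq 1)
Words with frequency 2: carefully, cloud, eye, foot, had, hot, house, how, measure, quick, sailor, should, snow, young

14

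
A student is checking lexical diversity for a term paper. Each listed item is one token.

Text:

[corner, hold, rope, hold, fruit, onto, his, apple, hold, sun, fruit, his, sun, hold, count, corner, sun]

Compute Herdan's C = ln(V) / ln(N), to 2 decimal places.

0.78

N = 17, V = 9.
ln(V) = 2.197225, ln(N) = 2.833213
C = 2.197225 / 2.833213 = 0.78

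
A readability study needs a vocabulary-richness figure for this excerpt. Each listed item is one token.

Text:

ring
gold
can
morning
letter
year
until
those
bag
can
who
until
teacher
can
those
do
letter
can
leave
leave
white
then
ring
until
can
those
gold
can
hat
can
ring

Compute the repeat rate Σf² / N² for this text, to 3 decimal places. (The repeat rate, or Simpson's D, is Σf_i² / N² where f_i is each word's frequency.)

Frequencies: can:7, ring:3, until:3, those:3, gold:2, letter:2, leave:2, morning:1, year:1, bag:1, who:1, teacher:1, do:1, white:1, then:1, hat:1
Σf² = 97; N² = 961
Repeat rate = 97 / 961 = 0.101

0.101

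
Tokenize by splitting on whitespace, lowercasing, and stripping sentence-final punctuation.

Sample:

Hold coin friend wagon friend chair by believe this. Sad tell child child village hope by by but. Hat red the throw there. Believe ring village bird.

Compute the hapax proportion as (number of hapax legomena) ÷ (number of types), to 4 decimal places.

0.7619

Frequencies: by:3, friend:2, believe:2, child:2, village:2, hold:1, coin:1, wagon:1, chair:1, this:1, sad:1, tell:1, hope:1, but:1, hat:1, red:1, the:1, throw:1, there:1, ring:1, … (1 more, each freq 1)
Hapax count = 16; type count = 21.
Ratio = 16 / 21 = 0.7619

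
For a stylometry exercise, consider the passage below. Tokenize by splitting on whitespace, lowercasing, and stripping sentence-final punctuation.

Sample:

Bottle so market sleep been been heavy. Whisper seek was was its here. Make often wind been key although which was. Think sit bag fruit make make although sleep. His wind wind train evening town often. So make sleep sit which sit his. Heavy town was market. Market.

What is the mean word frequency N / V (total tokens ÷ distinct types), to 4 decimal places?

1.9200

N = 48 tokens, V = 25 types.
Mean frequency = N / V = 48 / 25 = 1.9200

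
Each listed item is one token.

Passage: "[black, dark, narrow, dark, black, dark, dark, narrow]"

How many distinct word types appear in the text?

3

Distinct types: {black, dark, narrow}
V = 3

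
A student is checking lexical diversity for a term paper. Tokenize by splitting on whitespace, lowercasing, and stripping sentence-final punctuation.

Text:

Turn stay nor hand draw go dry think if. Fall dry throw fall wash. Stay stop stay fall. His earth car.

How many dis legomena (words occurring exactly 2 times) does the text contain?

1

Frequencies: stay:3, fall:3, dry:2, turn:1, nor:1, hand:1, draw:1, go:1, think:1, if:1, throw:1, wash:1, stop:1, his:1, earth:1, car:1
Words with frequency 2: dry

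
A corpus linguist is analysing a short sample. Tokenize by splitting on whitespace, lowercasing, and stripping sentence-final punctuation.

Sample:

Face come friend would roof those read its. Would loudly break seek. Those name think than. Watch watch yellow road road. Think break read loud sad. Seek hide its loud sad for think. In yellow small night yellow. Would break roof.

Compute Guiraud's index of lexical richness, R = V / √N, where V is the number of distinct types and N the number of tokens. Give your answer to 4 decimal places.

3.7482

N = 41, V = 24.
√N = 6.403124
R = 24 / 6.403124 = 3.7482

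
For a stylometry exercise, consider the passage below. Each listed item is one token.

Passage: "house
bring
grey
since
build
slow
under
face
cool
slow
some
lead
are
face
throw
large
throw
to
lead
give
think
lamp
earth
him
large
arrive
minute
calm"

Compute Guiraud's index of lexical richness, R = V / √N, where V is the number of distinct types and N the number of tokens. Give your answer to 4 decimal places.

N = 28, V = 23.
√N = 5.291503
R = 23 / 5.291503 = 4.3466

4.3466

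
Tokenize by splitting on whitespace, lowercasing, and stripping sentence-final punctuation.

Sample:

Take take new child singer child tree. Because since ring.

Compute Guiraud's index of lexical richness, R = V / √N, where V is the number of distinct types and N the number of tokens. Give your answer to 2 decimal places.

N = 10, V = 8.
√N = 3.162278
R = 8 / 3.162278 = 2.53

2.53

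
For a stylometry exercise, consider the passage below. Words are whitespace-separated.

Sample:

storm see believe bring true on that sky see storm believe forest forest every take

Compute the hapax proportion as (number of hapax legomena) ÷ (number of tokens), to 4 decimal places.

Frequencies: storm:2, see:2, believe:2, forest:2, bring:1, true:1, on:1, that:1, sky:1, every:1, take:1
Hapax count = 7; token count = 15.
Ratio = 7 / 15 = 0.4667

0.4667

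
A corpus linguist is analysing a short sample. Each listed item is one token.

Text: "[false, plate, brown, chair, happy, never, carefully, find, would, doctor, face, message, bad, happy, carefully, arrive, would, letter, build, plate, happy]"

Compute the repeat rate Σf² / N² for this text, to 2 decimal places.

0.07

Frequencies: happy:3, plate:2, carefully:2, would:2, false:1, brown:1, chair:1, never:1, find:1, doctor:1, face:1, message:1, bad:1, arrive:1, letter:1, build:1
Σf² = 33; N² = 441
Repeat rate = 33 / 441 = 0.07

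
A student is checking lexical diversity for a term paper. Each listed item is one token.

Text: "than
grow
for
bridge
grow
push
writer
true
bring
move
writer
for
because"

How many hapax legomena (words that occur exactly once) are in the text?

7

Frequencies: grow:2, for:2, writer:2, than:1, bridge:1, push:1, true:1, bring:1, move:1, because:1
Hapax (freq=1): because, bridge, bring, move, push, than, true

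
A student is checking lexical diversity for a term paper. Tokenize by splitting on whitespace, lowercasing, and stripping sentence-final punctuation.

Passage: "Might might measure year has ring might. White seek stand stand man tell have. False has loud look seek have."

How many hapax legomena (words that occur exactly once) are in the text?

Frequencies: might:3, has:2, seek:2, stand:2, have:2, measure:1, year:1, ring:1, white:1, man:1, tell:1, false:1, loud:1, look:1
Hapax (freq=1): false, look, loud, man, measure, ring, tell, white, year

9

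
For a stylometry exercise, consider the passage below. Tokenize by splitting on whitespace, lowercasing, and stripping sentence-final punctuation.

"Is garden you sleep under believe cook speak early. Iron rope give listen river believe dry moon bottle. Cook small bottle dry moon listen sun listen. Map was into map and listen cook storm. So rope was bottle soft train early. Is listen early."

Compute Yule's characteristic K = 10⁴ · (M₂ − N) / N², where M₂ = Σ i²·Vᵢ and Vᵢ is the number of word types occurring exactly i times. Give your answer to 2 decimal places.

Frequencies: listen:5, cook:3, early:3, bottle:3, is:2, believe:2, rope:2, dry:2, moon:2, map:2, was:2, garden:1, you:1, sleep:1, under:1, speak:1, iron:1, give:1, river:1, small:1, … (7 more, each freq 1)
N = 44. Frequency spectrum: V_1=16, V_2=7, V_3=3, V_5=1
M₂ = 1²·16 + 2²·7 + 3²·3 + 5²·1 = 96
K = 10000 × (96 − 44) / 44² = 268.60

268.60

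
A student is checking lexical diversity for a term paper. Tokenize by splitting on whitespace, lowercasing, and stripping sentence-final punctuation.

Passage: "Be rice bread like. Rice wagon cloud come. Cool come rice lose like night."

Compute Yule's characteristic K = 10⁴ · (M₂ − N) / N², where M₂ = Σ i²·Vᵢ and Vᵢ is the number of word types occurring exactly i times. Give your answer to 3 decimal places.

Frequencies: rice:3, like:2, come:2, be:1, bread:1, wagon:1, cloud:1, cool:1, lose:1, night:1
N = 14. Frequency spectrum: V_1=7, V_2=2, V_3=1
M₂ = 1²·7 + 2²·2 + 3²·1 = 24
K = 10000 × (24 − 14) / 14² = 510.204

510.204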